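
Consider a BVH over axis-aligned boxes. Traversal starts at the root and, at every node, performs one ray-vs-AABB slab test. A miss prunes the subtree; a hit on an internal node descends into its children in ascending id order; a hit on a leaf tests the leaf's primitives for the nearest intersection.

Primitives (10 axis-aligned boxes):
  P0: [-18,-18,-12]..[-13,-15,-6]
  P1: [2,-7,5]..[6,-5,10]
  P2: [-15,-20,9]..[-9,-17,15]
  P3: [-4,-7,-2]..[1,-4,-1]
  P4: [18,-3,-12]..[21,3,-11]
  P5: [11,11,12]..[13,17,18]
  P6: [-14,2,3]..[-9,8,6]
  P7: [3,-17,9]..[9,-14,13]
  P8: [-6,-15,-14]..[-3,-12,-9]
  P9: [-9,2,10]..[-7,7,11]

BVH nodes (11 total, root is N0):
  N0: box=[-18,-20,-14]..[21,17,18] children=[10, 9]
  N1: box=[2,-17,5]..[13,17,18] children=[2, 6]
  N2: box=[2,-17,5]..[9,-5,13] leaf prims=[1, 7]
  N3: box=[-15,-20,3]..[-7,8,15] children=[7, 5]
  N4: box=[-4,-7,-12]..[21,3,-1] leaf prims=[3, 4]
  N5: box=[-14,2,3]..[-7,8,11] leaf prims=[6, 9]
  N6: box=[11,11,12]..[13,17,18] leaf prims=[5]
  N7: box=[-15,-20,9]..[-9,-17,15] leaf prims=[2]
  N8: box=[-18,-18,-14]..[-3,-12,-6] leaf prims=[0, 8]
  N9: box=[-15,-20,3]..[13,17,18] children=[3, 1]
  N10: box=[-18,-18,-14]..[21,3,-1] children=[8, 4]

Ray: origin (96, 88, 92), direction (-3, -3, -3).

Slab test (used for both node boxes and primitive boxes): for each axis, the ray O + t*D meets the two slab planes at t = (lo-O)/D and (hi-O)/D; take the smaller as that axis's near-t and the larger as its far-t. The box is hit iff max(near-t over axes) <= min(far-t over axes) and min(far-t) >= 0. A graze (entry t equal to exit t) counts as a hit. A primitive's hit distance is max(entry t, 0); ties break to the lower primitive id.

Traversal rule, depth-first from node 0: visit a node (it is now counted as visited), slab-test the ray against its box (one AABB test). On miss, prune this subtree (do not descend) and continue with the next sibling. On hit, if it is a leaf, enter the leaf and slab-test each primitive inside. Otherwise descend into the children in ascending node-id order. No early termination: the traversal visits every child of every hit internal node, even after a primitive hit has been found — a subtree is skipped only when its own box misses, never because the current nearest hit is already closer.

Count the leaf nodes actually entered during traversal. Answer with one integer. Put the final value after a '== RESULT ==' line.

Trace the traversal:
N0 x:[25,38] y:[71/3,36] z:[74/3,106/3] -> hit [25,106/3], descend [9, 10]
  N9 x:[83/3,37] y:[71/3,36] z:[74/3,89/3] -> hit [83/3,89/3], descend [1, 3]
    N1 x:[83/3,94/3] y:[71/3,35] z:[74/3,29] -> hit [83/3,29], descend [2, 6]
      N2 x:[29,94/3] y:[31,35] z:[79/3,29] -> miss, prune
      N6 x:[83/3,85/3] y:[71/3,77/3] z:[74/3,80/3] -> miss, prune
    N3 x:[103/3,37] y:[80/3,36] z:[77/3,89/3] -> miss, prune
  N10 x:[25,38] y:[85/3,106/3] z:[31,106/3] -> hit [31,106/3], descend [4, 8]
    N4 x:[25,100/3] y:[85/3,95/3] z:[31,104/3] -> hit [31,95/3] leaf, test {P3(miss), P4(miss)}
    N8 x:[33,38] y:[100/3,106/3] z:[98/3,106/3] -> hit [100/3,106/3] leaf, test {P0(miss), P8@t=101/3}

9 AABB tests over nodes [0, 9, 1, 2, 6, 3, 10, 4, 8]; 2 leaves entered; closest P8.

== RESULT ==
2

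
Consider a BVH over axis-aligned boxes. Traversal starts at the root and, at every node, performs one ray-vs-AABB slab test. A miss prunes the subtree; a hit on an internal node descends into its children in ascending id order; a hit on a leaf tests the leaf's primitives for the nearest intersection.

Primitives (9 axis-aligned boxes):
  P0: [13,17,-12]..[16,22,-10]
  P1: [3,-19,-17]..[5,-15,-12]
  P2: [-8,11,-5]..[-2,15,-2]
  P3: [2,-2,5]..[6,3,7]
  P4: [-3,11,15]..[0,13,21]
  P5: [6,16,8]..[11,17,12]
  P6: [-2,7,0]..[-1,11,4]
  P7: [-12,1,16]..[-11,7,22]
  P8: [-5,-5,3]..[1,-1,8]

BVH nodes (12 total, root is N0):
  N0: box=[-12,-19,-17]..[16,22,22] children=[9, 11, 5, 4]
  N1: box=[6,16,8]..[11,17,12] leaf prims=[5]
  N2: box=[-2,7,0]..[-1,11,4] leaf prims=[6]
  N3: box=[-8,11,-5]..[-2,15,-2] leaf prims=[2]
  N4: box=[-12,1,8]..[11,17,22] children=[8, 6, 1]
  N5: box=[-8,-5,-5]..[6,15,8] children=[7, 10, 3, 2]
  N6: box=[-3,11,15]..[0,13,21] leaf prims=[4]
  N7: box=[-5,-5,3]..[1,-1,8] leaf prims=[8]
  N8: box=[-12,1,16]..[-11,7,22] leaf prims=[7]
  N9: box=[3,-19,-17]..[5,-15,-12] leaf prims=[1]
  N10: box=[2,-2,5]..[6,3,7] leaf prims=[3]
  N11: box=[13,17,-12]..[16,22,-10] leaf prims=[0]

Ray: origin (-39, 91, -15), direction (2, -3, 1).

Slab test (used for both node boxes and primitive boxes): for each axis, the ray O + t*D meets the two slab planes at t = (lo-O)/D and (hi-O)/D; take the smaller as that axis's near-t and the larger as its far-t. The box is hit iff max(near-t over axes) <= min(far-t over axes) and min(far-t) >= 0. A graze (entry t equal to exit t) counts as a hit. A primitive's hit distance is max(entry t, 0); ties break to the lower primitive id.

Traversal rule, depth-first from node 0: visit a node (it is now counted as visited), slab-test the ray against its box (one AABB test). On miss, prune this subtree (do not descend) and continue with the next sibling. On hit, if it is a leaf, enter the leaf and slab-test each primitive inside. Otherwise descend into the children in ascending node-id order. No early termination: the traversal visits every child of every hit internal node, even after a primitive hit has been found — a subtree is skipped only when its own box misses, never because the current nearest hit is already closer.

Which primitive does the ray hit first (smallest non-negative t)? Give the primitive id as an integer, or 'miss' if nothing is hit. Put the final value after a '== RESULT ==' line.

Trace the traversal:
N0 x:[27/2,55/2] y:[23,110/3] z:[-2,37] -> hit [23,55/2], descend [4, 5, 9, 11]
  N4 x:[27/2,25] y:[74/3,30] z:[23,37] -> hit [74/3,25], descend [1, 6, 8]
    N1 x:[45/2,25] y:[74/3,25] z:[23,27] -> hit [74/3,25] leaf, test {P5@t=74/3}
    N6 x:[18,39/2] y:[26,80/3] z:[30,36] -> miss, prune
    N8 x:[27/2,14] y:[28,30] z:[31,37] -> miss, prune
  N5 x:[31/2,45/2] y:[76/3,32] z:[10,23] -> miss, prune
  N9 x:[21,22] y:[106/3,110/3] z:[-2,3] -> miss, prune
  N11 x:[26,55/2] y:[23,74/3] z:[3,5] -> miss, prune

Visited [0, 4, 1, 6, 8, 5, 9, 11]. Tests: 8 box, 1 leaf. Nearest: P5.

== RESULT ==
5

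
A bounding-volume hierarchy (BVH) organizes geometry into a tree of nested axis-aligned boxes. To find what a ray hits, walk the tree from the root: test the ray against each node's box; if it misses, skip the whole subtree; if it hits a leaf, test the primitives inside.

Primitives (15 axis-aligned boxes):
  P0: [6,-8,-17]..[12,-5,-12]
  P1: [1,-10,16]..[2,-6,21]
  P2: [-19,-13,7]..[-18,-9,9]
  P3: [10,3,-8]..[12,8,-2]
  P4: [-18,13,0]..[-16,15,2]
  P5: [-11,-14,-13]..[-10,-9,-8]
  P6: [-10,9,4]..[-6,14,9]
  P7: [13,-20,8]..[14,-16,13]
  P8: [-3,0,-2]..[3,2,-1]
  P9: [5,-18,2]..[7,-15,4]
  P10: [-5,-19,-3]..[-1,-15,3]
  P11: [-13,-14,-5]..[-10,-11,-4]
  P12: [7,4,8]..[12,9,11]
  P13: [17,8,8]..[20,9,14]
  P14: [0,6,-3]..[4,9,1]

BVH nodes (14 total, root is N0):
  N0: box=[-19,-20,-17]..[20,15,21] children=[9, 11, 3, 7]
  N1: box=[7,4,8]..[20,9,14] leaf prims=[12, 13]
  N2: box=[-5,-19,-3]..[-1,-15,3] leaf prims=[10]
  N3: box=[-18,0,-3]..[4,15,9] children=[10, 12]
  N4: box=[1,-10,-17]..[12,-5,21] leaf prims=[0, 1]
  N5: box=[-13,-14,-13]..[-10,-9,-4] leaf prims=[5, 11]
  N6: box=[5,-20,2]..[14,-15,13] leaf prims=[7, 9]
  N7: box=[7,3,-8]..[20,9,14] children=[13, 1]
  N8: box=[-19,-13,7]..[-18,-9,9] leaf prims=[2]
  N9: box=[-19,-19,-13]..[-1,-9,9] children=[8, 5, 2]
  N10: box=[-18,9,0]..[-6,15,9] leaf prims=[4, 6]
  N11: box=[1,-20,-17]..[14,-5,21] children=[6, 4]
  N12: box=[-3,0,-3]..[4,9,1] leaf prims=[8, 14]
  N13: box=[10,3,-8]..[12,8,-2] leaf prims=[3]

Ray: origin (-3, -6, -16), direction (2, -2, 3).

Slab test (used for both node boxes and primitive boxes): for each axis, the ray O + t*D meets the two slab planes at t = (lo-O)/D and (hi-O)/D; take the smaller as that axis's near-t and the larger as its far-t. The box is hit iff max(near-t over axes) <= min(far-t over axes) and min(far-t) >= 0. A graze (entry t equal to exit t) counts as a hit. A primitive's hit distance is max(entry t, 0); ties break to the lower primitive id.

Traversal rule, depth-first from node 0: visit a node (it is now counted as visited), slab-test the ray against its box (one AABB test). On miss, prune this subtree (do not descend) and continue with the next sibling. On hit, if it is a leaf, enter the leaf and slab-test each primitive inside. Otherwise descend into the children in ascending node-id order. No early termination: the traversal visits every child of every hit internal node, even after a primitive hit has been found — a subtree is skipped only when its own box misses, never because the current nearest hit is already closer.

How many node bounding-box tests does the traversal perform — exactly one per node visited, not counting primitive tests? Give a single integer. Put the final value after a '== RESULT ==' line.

Traverse from the root:
N0 x:[-8,23/2] y:[-21/2,7] z:[-1/3,37/3] -> hit [-1/3,7], descend [3, 7, 9, 11]
  N3 x:[-15/2,7/2] y:[-21/2,-3] z:[13/3,25/3] -> miss, prune
  N7 x:[5,23/2] y:[-15/2,-9/2] z:[8/3,10] -> miss, prune
  N9 x:[-8,1] y:[3/2,13/2] z:[1,25/3] -> miss, prune
  N11 x:[2,17/2] y:[-1/2,7] z:[-1/3,37/3] -> hit [2,7], descend [4, 6]
    N4 x:[2,15/2] y:[-1/2,2] z:[-1/3,37/3] -> hit [2,2] leaf, test {P0(miss), P1(miss)}
    N6 x:[4,17/2] y:[9/2,7] z:[6,29/3] -> hit [6,7] leaf, test {P7(miss), P9(miss)}

Visited [0, 3, 7, 9, 11, 4, 6]. Tests: 7 box, 2 leaf. Nearest: miss.

== RESULT ==
7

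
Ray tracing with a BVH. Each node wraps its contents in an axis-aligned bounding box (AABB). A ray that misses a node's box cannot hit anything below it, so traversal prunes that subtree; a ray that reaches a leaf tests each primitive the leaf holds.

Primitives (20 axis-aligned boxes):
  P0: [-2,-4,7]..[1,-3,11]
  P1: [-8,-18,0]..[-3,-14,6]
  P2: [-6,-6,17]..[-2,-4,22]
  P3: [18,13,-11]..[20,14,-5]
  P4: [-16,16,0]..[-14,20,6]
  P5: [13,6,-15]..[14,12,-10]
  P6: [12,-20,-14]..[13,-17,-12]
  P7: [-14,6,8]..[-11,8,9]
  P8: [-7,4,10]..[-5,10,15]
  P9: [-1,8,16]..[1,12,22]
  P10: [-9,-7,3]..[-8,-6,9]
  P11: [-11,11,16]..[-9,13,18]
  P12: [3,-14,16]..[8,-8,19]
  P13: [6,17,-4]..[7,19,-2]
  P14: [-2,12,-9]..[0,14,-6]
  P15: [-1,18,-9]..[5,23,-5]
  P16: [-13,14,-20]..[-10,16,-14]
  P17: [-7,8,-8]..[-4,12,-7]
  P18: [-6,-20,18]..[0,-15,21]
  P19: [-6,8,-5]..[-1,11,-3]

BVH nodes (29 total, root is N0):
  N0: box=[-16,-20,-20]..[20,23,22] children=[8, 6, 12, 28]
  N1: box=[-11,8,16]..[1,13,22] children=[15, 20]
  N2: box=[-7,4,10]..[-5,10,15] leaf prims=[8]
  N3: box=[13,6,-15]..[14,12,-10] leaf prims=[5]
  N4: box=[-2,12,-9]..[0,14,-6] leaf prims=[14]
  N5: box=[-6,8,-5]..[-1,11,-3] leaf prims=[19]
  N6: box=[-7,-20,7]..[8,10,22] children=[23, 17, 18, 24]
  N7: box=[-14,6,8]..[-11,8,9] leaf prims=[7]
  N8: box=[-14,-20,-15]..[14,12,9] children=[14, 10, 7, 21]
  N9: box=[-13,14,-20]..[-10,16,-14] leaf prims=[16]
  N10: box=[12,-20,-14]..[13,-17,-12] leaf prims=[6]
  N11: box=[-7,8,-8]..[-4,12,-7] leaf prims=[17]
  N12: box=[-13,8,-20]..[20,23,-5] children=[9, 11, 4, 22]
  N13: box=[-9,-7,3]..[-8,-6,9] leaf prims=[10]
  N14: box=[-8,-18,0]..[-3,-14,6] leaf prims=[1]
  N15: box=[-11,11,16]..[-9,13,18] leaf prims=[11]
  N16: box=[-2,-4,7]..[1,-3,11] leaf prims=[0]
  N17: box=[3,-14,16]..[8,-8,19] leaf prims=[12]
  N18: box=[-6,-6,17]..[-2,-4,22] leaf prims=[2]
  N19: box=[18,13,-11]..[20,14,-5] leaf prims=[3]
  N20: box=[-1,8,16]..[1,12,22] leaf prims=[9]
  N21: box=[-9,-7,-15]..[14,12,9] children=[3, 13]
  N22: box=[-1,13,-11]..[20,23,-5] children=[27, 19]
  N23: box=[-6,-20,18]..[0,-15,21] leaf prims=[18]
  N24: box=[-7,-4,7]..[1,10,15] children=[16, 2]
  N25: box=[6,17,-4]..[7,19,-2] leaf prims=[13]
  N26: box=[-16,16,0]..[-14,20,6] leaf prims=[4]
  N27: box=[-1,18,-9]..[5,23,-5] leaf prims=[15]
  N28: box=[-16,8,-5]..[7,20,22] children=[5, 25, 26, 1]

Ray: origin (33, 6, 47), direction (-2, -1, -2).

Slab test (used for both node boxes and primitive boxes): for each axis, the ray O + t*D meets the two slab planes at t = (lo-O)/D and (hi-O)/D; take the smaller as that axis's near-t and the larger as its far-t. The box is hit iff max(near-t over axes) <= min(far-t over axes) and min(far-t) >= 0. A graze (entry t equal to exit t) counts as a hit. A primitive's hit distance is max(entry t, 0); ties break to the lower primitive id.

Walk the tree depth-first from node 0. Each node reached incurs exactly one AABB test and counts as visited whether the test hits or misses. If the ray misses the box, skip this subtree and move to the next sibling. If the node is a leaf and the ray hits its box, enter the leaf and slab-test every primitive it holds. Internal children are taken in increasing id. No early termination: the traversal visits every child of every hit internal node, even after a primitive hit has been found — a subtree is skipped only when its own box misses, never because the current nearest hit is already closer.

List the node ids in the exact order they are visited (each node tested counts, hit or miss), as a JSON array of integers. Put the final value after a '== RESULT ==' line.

Walk:
N0 x:[13/2,49/2] y:[-17,26] z:[25/2,67/2] -> hit [25/2,49/2], descend [6, 8, 12, 28]
  N6 x:[25/2,20] y:[-4,26] z:[25/2,20] -> hit [25/2,20], descend [17, 18, 23, 24]
    N17 x:[25/2,15] y:[14,20] z:[14,31/2] -> hit [14,15] leaf, test {P12@t=14}
    N18 x:[35/2,39/2] y:[10,12] z:[25/2,15] -> miss, prune
    N23 x:[33/2,39/2] y:[21,26] z:[13,29/2] -> miss, prune
    N24 x:[16,20] y:[-4,10] z:[16,20] -> miss, prune
  N8 x:[19/2,47/2] y:[-6,26] z:[19,31] -> hit [19,47/2], descend [7, 10, 14, 21]
    N7 x:[22,47/2] y:[-2,0] z:[19,39/2] -> miss, prune
    N10 x:[10,21/2] y:[23,26] z:[59/2,61/2] -> miss, prune
    N14 x:[18,41/2] y:[20,24] z:[41/2,47/2] -> hit [41/2,41/2] leaf, test {P1@t=41/2}
    N21 x:[19/2,21] y:[-6,13] z:[19,31] -> miss, prune
  N12 x:[13/2,23] y:[-17,-2] z:[26,67/2] -> miss, prune
  N28 x:[13,49/2] y:[-14,-2] z:[25/2,26] -> miss, prune

Summary -> nodes [0, 6, 17, 18, 23, 24, 8, 7, 10, 14, 21, 12, 28]; box-tests=13; leaf-entries=2; first=P12

== RESULT ==
[0, 6, 17, 18, 23, 24, 8, 7, 10, 14, 21, 12, 28]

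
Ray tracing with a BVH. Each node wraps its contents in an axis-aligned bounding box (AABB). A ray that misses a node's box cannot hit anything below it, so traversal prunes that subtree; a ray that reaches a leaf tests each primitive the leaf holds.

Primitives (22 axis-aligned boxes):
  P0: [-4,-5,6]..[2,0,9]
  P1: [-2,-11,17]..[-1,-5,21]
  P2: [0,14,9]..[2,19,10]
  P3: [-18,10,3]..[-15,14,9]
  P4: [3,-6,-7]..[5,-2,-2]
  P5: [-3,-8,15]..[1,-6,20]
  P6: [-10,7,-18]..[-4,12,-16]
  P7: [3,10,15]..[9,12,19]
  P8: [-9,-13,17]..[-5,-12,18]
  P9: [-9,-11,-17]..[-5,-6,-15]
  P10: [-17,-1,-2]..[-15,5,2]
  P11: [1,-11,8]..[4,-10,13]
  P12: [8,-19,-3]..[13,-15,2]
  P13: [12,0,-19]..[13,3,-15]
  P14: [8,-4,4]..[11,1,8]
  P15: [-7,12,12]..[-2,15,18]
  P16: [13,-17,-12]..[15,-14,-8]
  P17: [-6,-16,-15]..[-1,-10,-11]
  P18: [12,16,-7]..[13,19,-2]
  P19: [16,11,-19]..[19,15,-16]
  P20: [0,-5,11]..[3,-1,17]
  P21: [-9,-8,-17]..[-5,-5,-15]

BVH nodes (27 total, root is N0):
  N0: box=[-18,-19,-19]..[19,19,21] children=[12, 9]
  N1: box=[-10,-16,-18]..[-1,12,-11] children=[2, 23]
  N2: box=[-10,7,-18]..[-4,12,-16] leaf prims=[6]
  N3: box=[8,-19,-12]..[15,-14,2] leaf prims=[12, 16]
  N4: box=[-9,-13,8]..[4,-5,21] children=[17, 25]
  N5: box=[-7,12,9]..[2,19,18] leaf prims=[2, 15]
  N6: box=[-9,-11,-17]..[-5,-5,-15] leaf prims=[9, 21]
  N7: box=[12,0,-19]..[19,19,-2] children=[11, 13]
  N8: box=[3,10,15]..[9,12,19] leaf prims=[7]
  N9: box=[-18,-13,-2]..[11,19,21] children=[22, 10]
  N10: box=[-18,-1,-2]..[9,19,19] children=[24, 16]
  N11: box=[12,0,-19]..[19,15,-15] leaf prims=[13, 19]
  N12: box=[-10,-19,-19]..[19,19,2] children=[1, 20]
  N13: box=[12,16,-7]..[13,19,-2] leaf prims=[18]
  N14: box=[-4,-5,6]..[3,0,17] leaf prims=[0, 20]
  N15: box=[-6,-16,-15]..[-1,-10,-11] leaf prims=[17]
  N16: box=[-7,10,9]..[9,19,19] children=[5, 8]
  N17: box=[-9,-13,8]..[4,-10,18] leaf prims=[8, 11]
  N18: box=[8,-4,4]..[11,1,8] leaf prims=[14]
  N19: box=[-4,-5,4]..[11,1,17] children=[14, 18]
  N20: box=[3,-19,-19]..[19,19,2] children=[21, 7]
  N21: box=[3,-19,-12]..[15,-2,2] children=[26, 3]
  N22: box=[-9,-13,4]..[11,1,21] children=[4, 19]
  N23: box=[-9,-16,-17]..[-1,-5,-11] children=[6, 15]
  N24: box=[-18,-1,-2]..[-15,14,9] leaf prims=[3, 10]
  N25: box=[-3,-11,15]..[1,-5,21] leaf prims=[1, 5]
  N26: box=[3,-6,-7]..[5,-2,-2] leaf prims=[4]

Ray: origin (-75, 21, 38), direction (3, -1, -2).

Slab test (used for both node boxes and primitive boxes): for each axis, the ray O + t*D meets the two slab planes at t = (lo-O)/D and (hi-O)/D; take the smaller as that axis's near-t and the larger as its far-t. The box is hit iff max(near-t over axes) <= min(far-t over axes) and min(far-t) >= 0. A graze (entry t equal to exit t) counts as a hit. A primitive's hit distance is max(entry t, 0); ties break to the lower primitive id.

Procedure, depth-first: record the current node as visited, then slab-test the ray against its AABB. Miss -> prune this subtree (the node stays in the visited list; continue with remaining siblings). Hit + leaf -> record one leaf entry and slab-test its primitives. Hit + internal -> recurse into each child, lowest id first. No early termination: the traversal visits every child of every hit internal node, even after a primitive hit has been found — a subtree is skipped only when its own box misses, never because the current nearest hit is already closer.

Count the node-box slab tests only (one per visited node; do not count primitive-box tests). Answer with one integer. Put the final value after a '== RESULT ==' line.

Walk:
N0 x:[19,94/3] y:[2,40] z:[17/2,57/2] -> hit [19,57/2], descend [9, 12]
  N9 x:[19,86/3] y:[2,34] z:[17/2,20] -> hit [19,20], descend [10, 22]
    N10 x:[19,28] y:[2,22] z:[19/2,20] -> hit [19,20], descend [16, 24]
      N16 x:[68/3,28] y:[2,11] z:[19/2,29/2] -> miss, prune
      N24 x:[19,20] y:[7,22] z:[29/2,20] -> hit [19,20] leaf, test {P3(miss), P10@t=58/3}
    N22 x:[22,86/3] y:[20,34] z:[17/2,17] -> miss, prune
  N12 x:[65/3,94/3] y:[2,40] z:[18,57/2] -> hit [65/3,57/2], descend [1, 20]
    N1 x:[65/3,74/3] y:[9,37] z:[49/2,28] -> hit [49/2,74/3], descend [2, 23]
      N2 x:[65/3,71/3] y:[9,14] z:[27,28] -> miss, prune
      N23 x:[22,74/3] y:[26,37] z:[49/2,55/2] -> miss, prune
    N20 x:[26,94/3] y:[2,40] z:[18,57/2] -> hit [26,57/2], descend [7, 21]
      N7 x:[29,94/3] y:[2,21] z:[20,57/2] -> miss, prune
      N21 x:[26,30] y:[23,40] z:[18,25] -> miss, prune

order=[0, 9, 10, 16, 24, 22, 12, 1, 2, 23, 20, 7, 21]  |boxes|=13  |leaves|=1  hit=P10

== RESULT ==
13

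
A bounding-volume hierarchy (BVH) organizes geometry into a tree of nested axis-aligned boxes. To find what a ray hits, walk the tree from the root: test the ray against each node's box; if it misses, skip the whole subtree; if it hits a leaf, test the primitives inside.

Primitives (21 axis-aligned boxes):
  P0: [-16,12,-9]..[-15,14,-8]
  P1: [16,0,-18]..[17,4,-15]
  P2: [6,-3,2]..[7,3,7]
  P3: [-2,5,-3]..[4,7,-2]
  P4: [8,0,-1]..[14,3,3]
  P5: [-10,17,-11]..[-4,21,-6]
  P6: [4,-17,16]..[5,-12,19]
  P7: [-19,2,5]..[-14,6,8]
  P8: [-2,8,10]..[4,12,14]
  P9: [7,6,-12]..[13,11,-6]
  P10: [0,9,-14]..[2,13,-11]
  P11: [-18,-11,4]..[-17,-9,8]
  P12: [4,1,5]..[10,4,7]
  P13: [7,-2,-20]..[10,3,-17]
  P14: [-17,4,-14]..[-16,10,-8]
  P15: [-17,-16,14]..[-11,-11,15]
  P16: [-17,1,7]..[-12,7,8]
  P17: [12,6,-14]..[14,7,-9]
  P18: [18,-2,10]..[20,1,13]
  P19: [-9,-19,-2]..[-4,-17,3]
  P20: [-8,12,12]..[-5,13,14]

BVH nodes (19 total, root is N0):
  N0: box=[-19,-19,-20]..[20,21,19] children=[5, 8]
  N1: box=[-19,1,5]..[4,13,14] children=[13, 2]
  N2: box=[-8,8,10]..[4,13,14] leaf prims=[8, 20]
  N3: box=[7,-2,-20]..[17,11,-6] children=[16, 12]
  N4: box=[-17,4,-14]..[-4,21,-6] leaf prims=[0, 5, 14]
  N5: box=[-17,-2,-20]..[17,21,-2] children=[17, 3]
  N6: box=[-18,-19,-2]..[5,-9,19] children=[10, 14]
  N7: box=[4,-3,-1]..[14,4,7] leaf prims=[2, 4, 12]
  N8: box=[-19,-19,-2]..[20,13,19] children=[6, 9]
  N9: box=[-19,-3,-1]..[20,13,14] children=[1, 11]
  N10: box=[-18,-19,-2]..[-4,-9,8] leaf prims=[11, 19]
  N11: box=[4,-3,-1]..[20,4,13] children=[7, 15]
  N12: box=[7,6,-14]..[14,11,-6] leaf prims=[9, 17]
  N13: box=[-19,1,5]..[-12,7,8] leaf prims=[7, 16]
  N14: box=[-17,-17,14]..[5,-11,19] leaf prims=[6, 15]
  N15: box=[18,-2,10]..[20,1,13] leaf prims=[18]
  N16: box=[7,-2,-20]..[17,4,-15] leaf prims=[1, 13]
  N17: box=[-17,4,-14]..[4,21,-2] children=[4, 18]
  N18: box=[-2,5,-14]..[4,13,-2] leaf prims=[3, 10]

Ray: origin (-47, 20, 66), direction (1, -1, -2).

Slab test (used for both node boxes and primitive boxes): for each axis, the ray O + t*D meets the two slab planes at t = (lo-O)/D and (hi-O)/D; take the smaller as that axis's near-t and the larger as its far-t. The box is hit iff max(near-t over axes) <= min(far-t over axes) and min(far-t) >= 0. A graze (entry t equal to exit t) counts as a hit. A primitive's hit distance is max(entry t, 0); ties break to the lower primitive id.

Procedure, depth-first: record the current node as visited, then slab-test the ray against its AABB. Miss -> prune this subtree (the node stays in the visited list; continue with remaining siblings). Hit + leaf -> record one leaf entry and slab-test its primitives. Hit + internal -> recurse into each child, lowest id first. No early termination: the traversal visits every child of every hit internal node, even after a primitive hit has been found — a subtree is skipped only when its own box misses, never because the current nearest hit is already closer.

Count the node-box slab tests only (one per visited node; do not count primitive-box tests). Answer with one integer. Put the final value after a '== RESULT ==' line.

Trace the traversal:
N0 x:[28,67] y:[-1,39] z:[47/2,43] -> hit [28,39], descend [5, 8]
  N5 x:[30,64] y:[-1,22] z:[34,43] -> miss, prune
  N8 x:[28,67] y:[7,39] z:[47/2,34] -> hit [28,34], descend [6, 9]
    N6 x:[29,52] y:[29,39] z:[47/2,34] -> hit [29,34], descend [10, 14]
      N10 x:[29,43] y:[29,39] z:[29,34] -> hit [29,34] leaf, test {P11@t=29, P19(miss)}
      N14 x:[30,52] y:[31,37] z:[47/2,26] -> miss, prune
    N9 x:[28,67] y:[7,23] z:[26,67/2] -> miss, prune

Summary -> nodes [0, 5, 8, 6, 10, 14, 9]; box-tests=7; leaf-entries=1; first=P11

== RESULT ==
7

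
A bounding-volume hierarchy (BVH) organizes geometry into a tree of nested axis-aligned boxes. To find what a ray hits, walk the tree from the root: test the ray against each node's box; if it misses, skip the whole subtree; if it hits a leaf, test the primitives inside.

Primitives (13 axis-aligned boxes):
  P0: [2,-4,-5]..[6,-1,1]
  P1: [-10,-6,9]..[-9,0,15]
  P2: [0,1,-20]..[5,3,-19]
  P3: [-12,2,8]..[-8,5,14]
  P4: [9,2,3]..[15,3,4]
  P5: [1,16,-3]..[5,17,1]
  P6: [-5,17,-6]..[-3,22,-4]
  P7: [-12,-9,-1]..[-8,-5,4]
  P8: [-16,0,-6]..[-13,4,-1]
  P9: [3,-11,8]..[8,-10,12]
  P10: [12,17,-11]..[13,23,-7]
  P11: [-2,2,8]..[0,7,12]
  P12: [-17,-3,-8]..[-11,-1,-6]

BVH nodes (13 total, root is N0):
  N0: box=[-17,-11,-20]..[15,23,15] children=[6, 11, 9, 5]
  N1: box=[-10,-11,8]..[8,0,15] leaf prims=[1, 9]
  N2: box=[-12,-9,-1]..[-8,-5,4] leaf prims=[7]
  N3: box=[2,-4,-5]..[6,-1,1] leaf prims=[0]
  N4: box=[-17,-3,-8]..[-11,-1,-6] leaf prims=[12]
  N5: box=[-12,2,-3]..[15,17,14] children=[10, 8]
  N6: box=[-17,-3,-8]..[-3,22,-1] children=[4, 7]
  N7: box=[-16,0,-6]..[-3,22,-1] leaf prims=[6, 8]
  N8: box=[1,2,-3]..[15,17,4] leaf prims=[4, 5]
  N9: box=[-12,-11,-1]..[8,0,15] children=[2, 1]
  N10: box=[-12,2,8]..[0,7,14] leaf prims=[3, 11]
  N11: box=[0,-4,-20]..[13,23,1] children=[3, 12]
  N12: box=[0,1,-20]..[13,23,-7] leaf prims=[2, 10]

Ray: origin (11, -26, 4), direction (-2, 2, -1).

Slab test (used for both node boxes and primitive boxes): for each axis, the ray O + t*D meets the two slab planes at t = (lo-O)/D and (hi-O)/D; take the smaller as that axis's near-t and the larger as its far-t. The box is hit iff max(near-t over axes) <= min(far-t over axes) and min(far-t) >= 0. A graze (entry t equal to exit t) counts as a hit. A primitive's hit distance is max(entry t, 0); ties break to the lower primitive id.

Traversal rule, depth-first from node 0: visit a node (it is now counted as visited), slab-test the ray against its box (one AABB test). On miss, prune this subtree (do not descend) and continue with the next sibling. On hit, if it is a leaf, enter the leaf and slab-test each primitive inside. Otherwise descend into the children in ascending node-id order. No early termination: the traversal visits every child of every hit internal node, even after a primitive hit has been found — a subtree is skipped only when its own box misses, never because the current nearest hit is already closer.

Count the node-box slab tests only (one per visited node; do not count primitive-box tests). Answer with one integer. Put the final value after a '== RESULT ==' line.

Walk:
N0 x:[-2,14] y:[15/2,49/2] z:[-11,24] -> hit [15/2,14], descend [5, 6, 9, 11]
  N5 x:[-2,23/2] y:[14,43/2] z:[-10,7] -> miss, prune
  N6 x:[7,14] y:[23/2,24] z:[5,12] -> hit [23/2,12], descend [4, 7]
    N4 x:[11,14] y:[23/2,25/2] z:[10,12] -> hit [23/2,12] leaf, test {P12@t=23/2}
    N7 x:[7,27/2] y:[13,24] z:[5,10] -> miss, prune
  N9 x:[3/2,23/2] y:[15/2,13] z:[-11,5] -> miss, prune
  N11 x:[-1,11/2] y:[11,49/2] z:[3,24] -> miss, prune

7 AABB tests over nodes [0, 5, 6, 4, 7, 9, 11]; 1 leaf entered; closest P12.

== RESULT ==
7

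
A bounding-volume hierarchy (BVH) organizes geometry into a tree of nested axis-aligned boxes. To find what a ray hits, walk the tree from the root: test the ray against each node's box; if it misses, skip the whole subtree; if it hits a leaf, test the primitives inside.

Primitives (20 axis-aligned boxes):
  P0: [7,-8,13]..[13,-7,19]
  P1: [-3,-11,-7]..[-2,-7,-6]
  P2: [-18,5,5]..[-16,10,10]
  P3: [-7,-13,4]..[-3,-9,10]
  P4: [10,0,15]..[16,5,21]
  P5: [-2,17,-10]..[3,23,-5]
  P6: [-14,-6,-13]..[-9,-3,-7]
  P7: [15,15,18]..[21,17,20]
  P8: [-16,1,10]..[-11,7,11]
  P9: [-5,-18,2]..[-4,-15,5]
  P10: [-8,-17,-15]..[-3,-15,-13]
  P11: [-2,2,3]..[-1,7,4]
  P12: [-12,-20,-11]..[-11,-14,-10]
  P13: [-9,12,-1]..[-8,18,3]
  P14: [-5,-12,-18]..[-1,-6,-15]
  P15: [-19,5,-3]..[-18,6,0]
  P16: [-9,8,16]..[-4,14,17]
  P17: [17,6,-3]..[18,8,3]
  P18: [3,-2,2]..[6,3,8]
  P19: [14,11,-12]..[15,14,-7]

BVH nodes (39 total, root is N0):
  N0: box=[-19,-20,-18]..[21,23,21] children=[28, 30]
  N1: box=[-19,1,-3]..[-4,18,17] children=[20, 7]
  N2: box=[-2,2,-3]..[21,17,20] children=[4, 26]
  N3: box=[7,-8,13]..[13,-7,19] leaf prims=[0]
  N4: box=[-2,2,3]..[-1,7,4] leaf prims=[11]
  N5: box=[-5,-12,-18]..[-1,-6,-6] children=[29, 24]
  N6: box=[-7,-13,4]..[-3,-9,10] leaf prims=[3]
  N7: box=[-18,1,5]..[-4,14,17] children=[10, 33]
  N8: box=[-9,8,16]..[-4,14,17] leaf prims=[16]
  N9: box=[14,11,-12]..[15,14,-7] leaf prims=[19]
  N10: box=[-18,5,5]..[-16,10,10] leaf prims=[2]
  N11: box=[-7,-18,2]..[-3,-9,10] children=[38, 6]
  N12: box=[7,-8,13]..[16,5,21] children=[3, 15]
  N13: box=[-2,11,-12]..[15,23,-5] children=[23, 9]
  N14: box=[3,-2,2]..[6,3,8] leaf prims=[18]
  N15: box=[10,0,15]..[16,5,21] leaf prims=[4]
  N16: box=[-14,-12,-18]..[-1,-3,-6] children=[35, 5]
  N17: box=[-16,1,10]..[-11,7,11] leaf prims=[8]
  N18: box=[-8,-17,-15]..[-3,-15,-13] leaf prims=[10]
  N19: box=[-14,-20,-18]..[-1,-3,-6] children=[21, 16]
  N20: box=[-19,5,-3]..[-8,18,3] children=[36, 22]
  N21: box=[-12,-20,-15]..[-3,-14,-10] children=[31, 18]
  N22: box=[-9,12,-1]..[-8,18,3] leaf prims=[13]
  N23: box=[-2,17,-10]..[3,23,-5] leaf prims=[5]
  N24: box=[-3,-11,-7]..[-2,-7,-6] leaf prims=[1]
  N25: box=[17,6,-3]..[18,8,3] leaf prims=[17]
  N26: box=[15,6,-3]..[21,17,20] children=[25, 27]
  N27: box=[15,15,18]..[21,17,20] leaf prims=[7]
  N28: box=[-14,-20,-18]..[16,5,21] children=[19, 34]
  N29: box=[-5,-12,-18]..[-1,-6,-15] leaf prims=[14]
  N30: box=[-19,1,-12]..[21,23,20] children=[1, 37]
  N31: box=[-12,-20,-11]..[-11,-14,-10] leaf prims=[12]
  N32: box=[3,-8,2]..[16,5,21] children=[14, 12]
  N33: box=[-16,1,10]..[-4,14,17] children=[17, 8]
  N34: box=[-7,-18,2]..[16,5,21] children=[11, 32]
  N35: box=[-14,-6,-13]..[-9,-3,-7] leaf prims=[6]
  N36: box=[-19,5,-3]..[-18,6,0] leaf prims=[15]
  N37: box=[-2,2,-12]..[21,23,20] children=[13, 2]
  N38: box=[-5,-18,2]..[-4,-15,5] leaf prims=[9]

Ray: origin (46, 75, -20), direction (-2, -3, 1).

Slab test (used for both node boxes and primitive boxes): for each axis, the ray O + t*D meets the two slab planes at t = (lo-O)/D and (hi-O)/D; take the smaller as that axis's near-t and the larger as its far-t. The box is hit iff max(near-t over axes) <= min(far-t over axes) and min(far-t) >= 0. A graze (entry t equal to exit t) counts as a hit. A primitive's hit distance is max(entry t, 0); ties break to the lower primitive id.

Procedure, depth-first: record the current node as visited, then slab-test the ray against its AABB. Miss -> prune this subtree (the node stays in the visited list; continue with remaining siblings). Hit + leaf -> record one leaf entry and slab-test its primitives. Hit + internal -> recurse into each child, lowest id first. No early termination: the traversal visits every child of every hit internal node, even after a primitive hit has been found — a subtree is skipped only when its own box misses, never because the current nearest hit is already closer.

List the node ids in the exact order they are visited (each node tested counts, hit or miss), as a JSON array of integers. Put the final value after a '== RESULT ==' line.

Walk:
N0 x:[25/2,65/2] y:[52/3,95/3] z:[2,41] -> hit [52/3,95/3], descend [28, 30]
  N28 x:[15,30] y:[70/3,95/3] z:[2,41] -> hit [70/3,30], descend [19, 34]
    N19 x:[47/2,30] y:[26,95/3] z:[2,14] -> miss, prune
    N34 x:[15,53/2] y:[70/3,31] z:[22,41] -> hit [70/3,53/2], descend [11, 32]
      N11 x:[49/2,53/2] y:[28,31] z:[22,30] -> miss, prune
      N32 x:[15,43/2] y:[70/3,83/3] z:[22,41] -> miss, prune
  N30 x:[25/2,65/2] y:[52/3,74/3] z:[8,40] -> hit [52/3,74/3], descend [1, 37]
    N1 x:[25,65/2] y:[19,74/3] z:[17,37] -> miss, prune
    N37 x:[25/2,24] y:[52/3,73/3] z:[8,40] -> hit [52/3,24], descend [2, 13]
      N2 x:[25/2,24] y:[58/3,73/3] z:[17,40] -> hit [58/3,24], descend [4, 26]
        N4 x:[47/2,24] y:[68/3,73/3] z:[23,24] -> hit [47/2,24] leaf, test {P11@t=47/2}
        N26 x:[25/2,31/2] y:[58/3,23] z:[17,40] -> miss, prune
      N13 x:[31/2,24] y:[52/3,64/3] z:[8,15] -> miss, prune

13 AABB tests over nodes [0, 28, 19, 34, 11, 32, 30, 1, 37, 2, 4, 26, 13]; 1 leaf entered; closest P11.

== RESULT ==
[0, 28, 19, 34, 11, 32, 30, 1, 37, 2, 4, 26, 13]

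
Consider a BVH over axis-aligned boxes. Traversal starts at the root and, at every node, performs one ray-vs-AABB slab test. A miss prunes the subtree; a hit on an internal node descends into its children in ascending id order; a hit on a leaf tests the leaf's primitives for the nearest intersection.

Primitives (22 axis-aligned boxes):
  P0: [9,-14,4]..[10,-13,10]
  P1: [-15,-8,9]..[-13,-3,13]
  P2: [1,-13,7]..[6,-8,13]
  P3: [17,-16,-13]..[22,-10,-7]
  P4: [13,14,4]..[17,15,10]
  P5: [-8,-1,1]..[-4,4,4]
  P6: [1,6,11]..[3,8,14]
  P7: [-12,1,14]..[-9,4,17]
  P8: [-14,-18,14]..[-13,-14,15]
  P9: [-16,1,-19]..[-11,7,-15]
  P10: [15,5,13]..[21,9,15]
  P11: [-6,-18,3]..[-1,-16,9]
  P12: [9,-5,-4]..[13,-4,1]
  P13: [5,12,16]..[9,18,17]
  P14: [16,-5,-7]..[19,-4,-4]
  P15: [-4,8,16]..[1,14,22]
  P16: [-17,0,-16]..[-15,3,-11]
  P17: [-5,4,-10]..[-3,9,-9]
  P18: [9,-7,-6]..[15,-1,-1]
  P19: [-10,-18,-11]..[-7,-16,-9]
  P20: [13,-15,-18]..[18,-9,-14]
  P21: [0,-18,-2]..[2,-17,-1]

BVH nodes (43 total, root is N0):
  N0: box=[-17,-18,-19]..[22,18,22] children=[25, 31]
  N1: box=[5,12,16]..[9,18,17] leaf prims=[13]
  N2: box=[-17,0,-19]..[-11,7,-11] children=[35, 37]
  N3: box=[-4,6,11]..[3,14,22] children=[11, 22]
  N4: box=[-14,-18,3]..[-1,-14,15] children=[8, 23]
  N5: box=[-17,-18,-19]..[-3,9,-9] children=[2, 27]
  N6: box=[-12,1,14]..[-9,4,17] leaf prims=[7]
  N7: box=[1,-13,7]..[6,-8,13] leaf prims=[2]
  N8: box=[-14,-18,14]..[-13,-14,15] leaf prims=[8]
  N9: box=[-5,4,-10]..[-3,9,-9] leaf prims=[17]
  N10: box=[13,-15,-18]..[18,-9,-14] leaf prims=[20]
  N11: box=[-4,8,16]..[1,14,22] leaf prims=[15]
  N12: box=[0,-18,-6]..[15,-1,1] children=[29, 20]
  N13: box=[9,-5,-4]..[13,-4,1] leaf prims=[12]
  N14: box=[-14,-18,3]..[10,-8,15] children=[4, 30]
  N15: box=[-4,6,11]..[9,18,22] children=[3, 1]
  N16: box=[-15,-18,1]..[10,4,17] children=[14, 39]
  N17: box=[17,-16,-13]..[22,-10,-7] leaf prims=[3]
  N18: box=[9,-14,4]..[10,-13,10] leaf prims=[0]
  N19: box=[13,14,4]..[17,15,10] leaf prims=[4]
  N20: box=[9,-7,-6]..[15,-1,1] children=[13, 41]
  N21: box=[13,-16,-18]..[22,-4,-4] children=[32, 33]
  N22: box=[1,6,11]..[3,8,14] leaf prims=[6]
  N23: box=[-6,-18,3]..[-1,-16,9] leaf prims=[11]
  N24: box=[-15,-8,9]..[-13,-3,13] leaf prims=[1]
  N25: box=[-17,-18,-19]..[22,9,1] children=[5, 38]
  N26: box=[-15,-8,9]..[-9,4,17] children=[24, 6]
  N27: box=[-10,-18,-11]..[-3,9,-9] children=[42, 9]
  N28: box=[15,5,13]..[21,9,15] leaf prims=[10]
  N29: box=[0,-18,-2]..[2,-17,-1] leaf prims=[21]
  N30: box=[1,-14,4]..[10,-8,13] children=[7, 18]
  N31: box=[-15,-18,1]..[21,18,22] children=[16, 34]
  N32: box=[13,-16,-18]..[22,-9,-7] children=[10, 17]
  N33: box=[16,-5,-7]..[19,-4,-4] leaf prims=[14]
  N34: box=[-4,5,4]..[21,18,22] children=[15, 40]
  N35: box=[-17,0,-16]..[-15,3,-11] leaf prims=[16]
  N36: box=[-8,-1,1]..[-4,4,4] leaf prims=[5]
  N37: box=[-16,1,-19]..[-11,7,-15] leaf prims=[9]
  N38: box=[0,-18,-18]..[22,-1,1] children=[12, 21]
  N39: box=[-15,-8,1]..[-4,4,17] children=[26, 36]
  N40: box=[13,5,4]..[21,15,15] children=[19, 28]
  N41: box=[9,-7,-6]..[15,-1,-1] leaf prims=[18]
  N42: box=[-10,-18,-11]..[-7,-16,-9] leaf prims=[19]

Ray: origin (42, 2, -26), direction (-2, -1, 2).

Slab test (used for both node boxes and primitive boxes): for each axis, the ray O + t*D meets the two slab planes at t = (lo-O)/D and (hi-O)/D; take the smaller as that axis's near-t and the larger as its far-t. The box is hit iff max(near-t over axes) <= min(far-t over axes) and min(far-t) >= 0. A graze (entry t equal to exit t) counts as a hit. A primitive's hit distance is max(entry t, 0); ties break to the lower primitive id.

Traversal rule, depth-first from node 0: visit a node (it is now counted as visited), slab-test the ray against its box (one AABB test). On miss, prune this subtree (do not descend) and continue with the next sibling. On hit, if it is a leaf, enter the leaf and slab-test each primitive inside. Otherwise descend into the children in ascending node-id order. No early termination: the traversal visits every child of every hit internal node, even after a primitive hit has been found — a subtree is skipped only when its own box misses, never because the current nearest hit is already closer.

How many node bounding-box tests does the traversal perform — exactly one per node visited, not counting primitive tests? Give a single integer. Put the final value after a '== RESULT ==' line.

Trace the traversal:
N0 x:[10,59/2] y:[-16,20] z:[7/2,24] -> hit [10,20], descend [25, 31]
  N25 x:[10,59/2] y:[-7,20] z:[7/2,27/2] -> hit [10,27/2], descend [5, 38]
    N5 x:[45/2,59/2] y:[-7,20] z:[7/2,17/2] -> miss, prune
    N38 x:[10,21] y:[3,20] z:[4,27/2] -> hit [10,27/2], descend [12, 21]
      N12 x:[27/2,21] y:[3,20] z:[10,27/2] -> hit [27/2,27/2], descend [20, 29]
        N20 x:[27/2,33/2] y:[3,9] z:[10,27/2] -> miss, prune
        N29 x:[20,21] y:[19,20] z:[12,25/2] -> miss, prune
      N21 x:[10,29/2] y:[6,18] z:[4,11] -> hit [10,11], descend [32, 33]
        N32 x:[10,29/2] y:[11,18] z:[4,19/2] -> miss, prune
        N33 x:[23/2,13] y:[6,7] z:[19/2,11] -> miss, prune
  N31 x:[21/2,57/2] y:[-16,20] z:[27/2,24] -> hit [27/2,20], descend [16, 34]
    N16 x:[16,57/2] y:[-2,20] z:[27/2,43/2] -> hit [16,20], descend [14, 39]
      N14 x:[16,28] y:[10,20] z:[29/2,41/2] -> hit [16,20], descend [4, 30]
        N4 x:[43/2,28] y:[16,20] z:[29/2,41/2] -> miss, prune
        N30 x:[16,41/2] y:[10,16] z:[15,39/2] -> hit [16,16], descend [7, 18]
          N7 x:[18,41/2] y:[10,15] z:[33/2,39/2] -> miss, prune
          N18 x:[16,33/2] y:[15,16] z:[15,18] -> hit [16,16] leaf, test {P0@t=16}
      N39 x:[23,57/2] y:[-2,10] z:[27/2,43/2] -> miss, prune
    N34 x:[21/2,23] y:[-16,-3] z:[15,24] -> miss, prune

Summary -> nodes [0, 25, 5, 38, 12, 20, 29, 21, 32, 33, 31, 16, 14, 4, 30, 7, 18, 39, 34]; box-tests=19; leaf-entries=1; first=P0

== RESULT ==
19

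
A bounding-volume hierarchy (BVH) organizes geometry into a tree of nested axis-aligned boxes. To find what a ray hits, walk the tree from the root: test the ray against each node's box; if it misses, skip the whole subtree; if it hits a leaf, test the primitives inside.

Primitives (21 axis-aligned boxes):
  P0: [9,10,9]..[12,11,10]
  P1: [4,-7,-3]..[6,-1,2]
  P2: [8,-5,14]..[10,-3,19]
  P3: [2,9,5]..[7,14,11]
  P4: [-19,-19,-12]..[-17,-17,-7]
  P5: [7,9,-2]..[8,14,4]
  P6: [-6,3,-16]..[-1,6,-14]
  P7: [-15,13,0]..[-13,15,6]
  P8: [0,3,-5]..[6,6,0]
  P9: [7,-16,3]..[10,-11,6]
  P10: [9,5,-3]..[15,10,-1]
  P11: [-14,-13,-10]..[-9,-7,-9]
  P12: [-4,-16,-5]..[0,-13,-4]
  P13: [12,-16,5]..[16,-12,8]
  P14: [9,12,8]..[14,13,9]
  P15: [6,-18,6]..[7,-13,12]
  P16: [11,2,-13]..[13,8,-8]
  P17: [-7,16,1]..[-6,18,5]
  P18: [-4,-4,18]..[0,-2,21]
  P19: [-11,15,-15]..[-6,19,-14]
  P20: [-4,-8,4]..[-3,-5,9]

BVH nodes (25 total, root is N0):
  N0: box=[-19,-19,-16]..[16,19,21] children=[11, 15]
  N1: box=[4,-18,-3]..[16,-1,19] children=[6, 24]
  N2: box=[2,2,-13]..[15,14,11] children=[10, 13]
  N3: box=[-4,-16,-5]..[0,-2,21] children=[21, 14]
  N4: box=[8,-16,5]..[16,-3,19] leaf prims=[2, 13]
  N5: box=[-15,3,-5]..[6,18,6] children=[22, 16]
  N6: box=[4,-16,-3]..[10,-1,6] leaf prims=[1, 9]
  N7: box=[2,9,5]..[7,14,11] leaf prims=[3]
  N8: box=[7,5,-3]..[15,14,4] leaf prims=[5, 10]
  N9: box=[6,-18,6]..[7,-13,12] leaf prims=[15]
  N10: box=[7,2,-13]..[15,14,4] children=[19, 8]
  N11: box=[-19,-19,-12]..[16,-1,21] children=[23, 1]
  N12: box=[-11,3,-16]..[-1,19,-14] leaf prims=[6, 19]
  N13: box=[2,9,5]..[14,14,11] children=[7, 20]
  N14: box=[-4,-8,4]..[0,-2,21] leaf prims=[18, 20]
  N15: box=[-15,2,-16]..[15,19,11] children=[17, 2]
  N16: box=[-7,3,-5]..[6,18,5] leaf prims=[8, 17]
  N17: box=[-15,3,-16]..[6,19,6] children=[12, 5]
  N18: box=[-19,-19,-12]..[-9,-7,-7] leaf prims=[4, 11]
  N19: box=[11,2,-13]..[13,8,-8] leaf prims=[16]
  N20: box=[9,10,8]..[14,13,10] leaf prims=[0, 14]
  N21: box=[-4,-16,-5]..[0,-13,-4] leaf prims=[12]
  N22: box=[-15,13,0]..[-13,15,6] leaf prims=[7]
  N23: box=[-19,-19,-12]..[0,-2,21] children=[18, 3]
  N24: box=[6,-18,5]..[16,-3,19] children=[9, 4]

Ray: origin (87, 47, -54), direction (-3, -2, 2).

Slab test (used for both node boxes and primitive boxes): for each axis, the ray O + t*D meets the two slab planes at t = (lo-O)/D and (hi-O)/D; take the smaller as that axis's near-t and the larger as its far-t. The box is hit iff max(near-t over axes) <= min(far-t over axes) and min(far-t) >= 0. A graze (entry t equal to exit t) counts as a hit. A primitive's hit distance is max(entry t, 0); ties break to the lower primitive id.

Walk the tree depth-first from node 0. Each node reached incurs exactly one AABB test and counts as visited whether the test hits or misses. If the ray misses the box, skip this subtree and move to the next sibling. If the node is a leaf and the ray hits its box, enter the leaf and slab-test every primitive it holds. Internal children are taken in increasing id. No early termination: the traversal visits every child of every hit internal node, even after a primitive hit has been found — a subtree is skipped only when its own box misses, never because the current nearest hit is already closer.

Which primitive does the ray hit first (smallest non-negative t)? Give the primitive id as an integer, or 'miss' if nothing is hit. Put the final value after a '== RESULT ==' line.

Traverse from the root:
N0 x:[71/3,106/3] y:[14,33] z:[19,75/2] -> hit [71/3,33], descend [11, 15]
  N11 x:[71/3,106/3] y:[24,33] z:[21,75/2] -> hit [24,33], descend [1, 23]
    N1 x:[71/3,83/3] y:[24,65/2] z:[51/2,73/2] -> hit [51/2,83/3], descend [6, 24]
      N6 x:[77/3,83/3] y:[24,63/2] z:[51/2,30] -> hit [77/3,83/3] leaf, test {P1@t=27, P9(miss)}
      N24 x:[71/3,27] y:[25,65/2] z:[59/2,73/2] -> miss, prune
    N23 x:[29,106/3] y:[49/2,33] z:[21,75/2] -> hit [29,33], descend [3, 18]
      N3 x:[29,91/3] y:[49/2,63/2] z:[49/2,75/2] -> hit [29,91/3], descend [14, 21]
        N14 x:[29,91/3] y:[49/2,55/2] z:[29,75/2] -> miss, prune
        N21 x:[29,91/3] y:[30,63/2] z:[49/2,25] -> miss, prune
      N18 x:[32,106/3] y:[27,33] z:[21,47/2] -> miss, prune
  N15 x:[24,34] y:[14,45/2] z:[19,65/2] -> miss, prune

order=[0, 11, 1, 6, 24, 23, 3, 14, 21, 18, 15]  |boxes|=11  |leaves|=1  hit=P1

== RESULT ==
1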